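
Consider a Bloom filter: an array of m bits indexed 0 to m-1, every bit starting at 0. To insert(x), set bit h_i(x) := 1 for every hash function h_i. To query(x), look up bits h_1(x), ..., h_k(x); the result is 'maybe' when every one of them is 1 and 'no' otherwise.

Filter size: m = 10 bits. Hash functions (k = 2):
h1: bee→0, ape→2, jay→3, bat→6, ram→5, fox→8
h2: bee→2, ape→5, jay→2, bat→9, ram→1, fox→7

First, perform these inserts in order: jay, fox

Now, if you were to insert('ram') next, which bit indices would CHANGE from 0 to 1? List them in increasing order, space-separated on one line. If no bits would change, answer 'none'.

Start: bits=0000000000
After insert 'jay': sets bits 2 3 -> bits=0011000000
After insert 'fox': sets bits 7 8 -> bits=0011000110
insert 'ram' would touch bits 1 5; currently bit1=0, bit5=0
Bits that are 0 among those (would change 0->1): 1 5

Answer: 1 5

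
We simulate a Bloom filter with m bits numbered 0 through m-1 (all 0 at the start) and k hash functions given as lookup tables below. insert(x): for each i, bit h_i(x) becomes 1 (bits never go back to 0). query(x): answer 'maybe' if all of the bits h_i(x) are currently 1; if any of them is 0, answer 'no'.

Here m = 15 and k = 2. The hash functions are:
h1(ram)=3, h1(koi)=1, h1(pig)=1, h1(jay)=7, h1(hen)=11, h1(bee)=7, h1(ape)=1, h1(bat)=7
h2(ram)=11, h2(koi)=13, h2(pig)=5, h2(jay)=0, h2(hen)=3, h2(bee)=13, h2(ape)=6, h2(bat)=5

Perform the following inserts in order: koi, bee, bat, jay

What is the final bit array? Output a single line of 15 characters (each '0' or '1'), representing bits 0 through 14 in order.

Answer: 110001010000010

Derivation:
Start: bits=000000000000000
After insert 'koi': sets bits 1 13 -> bits=010000000000010
After insert 'bee': sets bits 7 13 -> bits=010000010000010
After insert 'bat': sets bits 5 7 -> bits=010001010000010
After insert 'jay': sets bits 0 7 -> bits=110001010000010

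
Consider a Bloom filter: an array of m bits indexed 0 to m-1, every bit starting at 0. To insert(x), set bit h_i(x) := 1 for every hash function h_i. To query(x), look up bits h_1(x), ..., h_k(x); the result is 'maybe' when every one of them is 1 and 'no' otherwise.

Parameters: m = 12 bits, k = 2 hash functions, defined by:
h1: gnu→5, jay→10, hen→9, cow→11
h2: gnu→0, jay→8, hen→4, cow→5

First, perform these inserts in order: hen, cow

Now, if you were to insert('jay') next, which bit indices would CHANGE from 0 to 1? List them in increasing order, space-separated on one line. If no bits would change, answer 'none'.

Start: bits=000000000000
After insert 'hen': sets bits 4 9 -> bits=000010000100
After insert 'cow': sets bits 5 11 -> bits=000011000101
insert 'jay' would touch bits 8 10; currently bit8=0, bit10=0
Bits that are 0 among those (would change 0->1): 8 10

Answer: 8 10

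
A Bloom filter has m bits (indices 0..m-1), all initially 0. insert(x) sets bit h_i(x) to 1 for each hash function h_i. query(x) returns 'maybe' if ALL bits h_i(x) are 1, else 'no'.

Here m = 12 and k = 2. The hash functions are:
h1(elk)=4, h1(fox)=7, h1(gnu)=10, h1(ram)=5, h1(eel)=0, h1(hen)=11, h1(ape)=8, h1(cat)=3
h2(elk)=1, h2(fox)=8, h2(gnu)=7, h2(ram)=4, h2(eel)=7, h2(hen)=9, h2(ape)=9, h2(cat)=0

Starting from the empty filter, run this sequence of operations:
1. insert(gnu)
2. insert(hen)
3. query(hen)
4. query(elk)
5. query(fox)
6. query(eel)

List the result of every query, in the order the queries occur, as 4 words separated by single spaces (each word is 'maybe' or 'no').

Answer: maybe no no no

Derivation:
Start: bits=000000000000
Op 1: insert gnu -> sets bits 7 10 -> bits=000000010010
Op 2: insert hen -> sets bits 9 11 -> bits=000000010111
Op 3: query hen -> checks bit9=1, bit11=1 (all 1) -> maybe
Op 4: query elk -> checks bit1=0, bit4=0 (has a 0) -> no
Op 5: query fox -> checks bit7=1, bit8=0 (has a 0) -> no
Op 6: query eel -> checks bit0=0, bit7=1 (has a 0) -> no
Query results in order: maybe no no no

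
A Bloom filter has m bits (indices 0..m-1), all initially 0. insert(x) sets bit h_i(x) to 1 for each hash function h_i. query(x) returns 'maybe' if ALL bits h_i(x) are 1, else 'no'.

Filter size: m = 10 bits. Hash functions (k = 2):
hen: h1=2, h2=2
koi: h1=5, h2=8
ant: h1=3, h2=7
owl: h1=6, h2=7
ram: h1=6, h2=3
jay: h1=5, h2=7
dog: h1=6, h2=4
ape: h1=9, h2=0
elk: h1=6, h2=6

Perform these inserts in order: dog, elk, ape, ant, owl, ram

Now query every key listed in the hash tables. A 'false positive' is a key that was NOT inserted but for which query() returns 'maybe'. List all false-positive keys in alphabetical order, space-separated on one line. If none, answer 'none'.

Answer: none

Derivation:
Start: bits=0000000000
After insert 'dog': sets bits 4 6 -> bits=0000101000
After insert 'elk': sets bits 6 -> bits=0000101000
After insert 'ape': sets bits 0 9 -> bits=1000101001
After insert 'ant': sets bits 3 7 -> bits=1001101101
After insert 'owl': sets bits 6 7 -> bits=1001101101
After insert 'ram': sets bits 3 6 -> bits=1001101101
Not inserted: hen jay koi — query each against bits=1001101101:
query hen: checks bit2=0 (has a 0) -> no => not a false positive
query jay: checks bit5=0, bit7=1 (has a 0) -> no => not a false positive
query koi: checks bit5=0, bit8=0 (has a 0) -> no => not a false positive
False positives (alphabetical): none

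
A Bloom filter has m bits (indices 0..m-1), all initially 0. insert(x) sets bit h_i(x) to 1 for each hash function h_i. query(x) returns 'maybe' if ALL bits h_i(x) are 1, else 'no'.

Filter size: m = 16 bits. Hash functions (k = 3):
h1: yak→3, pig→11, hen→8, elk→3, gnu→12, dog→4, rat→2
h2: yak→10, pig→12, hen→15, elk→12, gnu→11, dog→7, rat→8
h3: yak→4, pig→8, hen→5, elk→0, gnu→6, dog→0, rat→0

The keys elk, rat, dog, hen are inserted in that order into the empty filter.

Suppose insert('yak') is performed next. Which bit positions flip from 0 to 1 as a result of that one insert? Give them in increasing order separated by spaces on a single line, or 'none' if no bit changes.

Answer: 10

Derivation:
Start: bits=0000000000000000
After insert 'elk': sets bits 0 3 12 -> bits=1001000000001000
After insert 'rat': sets bits 0 2 8 -> bits=1011000010001000
After insert 'dog': sets bits 0 4 7 -> bits=1011100110001000
After insert 'hen': sets bits 5 8 15 -> bits=1011110110001001
insert 'yak' would touch bits 3 4 10; currently bit3=1, bit4=1, bit10=0
Bits that are 0 among those (would change 0->1): 10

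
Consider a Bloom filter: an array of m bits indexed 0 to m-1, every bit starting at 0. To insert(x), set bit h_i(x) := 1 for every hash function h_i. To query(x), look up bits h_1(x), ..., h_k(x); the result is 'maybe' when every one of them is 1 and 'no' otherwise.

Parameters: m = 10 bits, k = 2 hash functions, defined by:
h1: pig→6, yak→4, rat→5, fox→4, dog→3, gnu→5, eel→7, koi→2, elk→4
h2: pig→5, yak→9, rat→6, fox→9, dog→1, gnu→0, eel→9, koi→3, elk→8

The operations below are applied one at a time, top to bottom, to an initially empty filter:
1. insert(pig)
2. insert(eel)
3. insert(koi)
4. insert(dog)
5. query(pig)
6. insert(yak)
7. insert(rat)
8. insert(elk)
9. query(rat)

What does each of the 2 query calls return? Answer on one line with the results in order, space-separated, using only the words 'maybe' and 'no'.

Answer: maybe maybe

Derivation:
Start: bits=0000000000
Op 1: insert pig -> sets bits 5 6 -> bits=0000011000
Op 2: insert eel -> sets bits 7 9 -> bits=0000011101
Op 3: insert koi -> sets bits 2 3 -> bits=0011011101
Op 4: insert dog -> sets bits 1 3 -> bits=0111011101
Op 5: query pig -> checks bit5=1, bit6=1 (all 1) -> maybe
Op 6: insert yak -> sets bits 4 9 -> bits=0111111101
Op 7: insert rat -> sets bits 5 6 -> bits=0111111101
Op 8: insert elk -> sets bits 4 8 -> bits=0111111111
Op 9: query rat -> checks bit5=1, bit6=1 (all 1) -> maybe
Query results in order: maybe maybe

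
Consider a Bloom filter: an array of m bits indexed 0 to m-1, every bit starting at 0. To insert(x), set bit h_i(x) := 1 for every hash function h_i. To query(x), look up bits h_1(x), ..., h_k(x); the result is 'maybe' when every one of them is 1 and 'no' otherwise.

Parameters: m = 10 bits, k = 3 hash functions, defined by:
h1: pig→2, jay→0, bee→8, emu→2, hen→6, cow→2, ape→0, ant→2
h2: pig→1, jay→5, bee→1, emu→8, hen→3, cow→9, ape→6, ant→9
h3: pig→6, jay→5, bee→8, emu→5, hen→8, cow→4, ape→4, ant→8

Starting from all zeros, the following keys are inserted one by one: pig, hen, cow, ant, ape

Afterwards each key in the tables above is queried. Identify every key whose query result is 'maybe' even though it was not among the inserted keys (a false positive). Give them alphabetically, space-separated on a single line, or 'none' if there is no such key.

Start: bits=0000000000
After insert 'pig': sets bits 1 2 6 -> bits=0110001000
After insert 'hen': sets bits 3 6 8 -> bits=0111001010
After insert 'cow': sets bits 2 4 9 -> bits=0111101011
After insert 'ant': sets bits 2 8 9 -> bits=0111101011
After insert 'ape': sets bits 0 4 6 -> bits=1111101011
Not inserted: bee emu jay — query each against bits=1111101011:
query bee: checks bit1=1, bit8=1 (all 1) -> maybe => FALSE POSITIVE
query emu: checks bit2=1, bit5=0, bit8=1 (has a 0) -> no => not a false positive
query jay: checks bit0=1, bit5=0 (has a 0) -> no => not a false positive
False positives (alphabetical): bee

Answer: bee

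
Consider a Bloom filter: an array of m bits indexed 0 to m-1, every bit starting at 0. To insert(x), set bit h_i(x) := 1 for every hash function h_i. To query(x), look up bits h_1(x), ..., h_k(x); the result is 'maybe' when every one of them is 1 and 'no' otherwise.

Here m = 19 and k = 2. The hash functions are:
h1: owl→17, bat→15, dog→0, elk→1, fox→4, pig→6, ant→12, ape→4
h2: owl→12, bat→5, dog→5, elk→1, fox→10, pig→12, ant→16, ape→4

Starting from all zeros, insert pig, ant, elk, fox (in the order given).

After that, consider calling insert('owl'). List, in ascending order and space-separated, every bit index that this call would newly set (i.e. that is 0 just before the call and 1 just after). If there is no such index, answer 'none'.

Answer: 17

Derivation:
Start: bits=0000000000000000000
After insert 'pig': sets bits 6 12 -> bits=0000001000001000000
After insert 'ant': sets bits 12 16 -> bits=0000001000001000100
After insert 'elk': sets bits 1 -> bits=0100001000001000100
After insert 'fox': sets bits 4 10 -> bits=0100101000101000100
insert 'owl' would touch bits 12 17; currently bit12=1, bit17=0
Bits that are 0 among those (would change 0->1): 17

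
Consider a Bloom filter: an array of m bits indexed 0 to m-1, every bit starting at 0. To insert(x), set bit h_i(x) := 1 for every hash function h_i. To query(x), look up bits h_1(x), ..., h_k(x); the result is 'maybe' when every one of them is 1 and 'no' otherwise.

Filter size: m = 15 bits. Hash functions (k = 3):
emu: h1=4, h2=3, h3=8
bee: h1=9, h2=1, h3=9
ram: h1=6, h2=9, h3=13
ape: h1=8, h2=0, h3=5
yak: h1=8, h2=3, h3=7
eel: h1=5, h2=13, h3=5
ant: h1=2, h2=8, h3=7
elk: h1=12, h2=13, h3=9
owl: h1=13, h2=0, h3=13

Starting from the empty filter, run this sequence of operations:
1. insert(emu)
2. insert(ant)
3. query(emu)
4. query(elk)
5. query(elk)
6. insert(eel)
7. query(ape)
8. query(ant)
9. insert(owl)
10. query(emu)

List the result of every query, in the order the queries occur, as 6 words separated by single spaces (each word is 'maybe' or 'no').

Answer: maybe no no no maybe maybe

Derivation:
Start: bits=000000000000000
Op 1: insert emu -> sets bits 3 4 8 -> bits=000110001000000
Op 2: insert ant -> sets bits 2 7 8 -> bits=001110011000000
Op 3: query emu -> checks bit3=1, bit4=1, bit8=1 (all 1) -> maybe
Op 4: query elk -> checks bit9=0, bit12=0, bit13=0 (has a 0) -> no
Op 5: query elk -> checks bit9=0, bit12=0, bit13=0 (has a 0) -> no
Op 6: insert eel -> sets bits 5 13 -> bits=001111011000010
Op 7: query ape -> checks bit0=0, bit5=1, bit8=1 (has a 0) -> no
Op 8: query ant -> checks bit2=1, bit7=1, bit8=1 (all 1) -> maybe
Op 9: insert owl -> sets bits 0 13 -> bits=101111011000010
Op 10: query emu -> checks bit3=1, bit4=1, bit8=1 (all 1) -> maybe
Query results in order: maybe no no no maybe maybe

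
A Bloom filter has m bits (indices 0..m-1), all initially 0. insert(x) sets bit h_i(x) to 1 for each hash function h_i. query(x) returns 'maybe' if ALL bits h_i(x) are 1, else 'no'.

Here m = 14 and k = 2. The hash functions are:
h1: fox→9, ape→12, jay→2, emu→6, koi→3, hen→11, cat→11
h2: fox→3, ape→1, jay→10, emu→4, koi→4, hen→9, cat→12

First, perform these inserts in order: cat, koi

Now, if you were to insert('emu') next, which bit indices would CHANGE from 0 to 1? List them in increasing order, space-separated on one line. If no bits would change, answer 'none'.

Answer: 6

Derivation:
Start: bits=00000000000000
After insert 'cat': sets bits 11 12 -> bits=00000000000110
After insert 'koi': sets bits 3 4 -> bits=00011000000110
insert 'emu' would touch bits 4 6; currently bit4=1, bit6=0
Bits that are 0 among those (would change 0->1): 6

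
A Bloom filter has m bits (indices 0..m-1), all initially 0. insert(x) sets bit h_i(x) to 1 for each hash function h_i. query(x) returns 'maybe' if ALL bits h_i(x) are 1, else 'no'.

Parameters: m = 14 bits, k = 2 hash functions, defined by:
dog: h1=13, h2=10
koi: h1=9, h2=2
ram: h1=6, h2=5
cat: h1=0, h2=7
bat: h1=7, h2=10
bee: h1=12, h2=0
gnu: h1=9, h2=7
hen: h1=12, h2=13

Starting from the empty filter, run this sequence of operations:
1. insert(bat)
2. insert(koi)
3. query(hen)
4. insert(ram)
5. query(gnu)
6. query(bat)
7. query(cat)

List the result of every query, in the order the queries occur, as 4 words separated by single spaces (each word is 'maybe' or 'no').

Answer: no maybe maybe no

Derivation:
Start: bits=00000000000000
Op 1: insert bat -> sets bits 7 10 -> bits=00000001001000
Op 2: insert koi -> sets bits 2 9 -> bits=00100001011000
Op 3: query hen -> checks bit12=0, bit13=0 (has a 0) -> no
Op 4: insert ram -> sets bits 5 6 -> bits=00100111011000
Op 5: query gnu -> checks bit7=1, bit9=1 (all 1) -> maybe
Op 6: query bat -> checks bit7=1, bit10=1 (all 1) -> maybe
Op 7: query cat -> checks bit0=0, bit7=1 (has a 0) -> no
Query results in order: no maybe maybe no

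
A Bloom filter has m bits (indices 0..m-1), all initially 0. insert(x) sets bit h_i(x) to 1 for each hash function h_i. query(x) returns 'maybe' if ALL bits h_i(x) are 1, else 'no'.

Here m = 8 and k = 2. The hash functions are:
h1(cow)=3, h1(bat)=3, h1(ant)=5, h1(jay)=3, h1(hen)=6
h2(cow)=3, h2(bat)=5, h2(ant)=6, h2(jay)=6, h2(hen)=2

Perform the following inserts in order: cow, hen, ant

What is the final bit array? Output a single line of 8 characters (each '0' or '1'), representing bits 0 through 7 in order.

Answer: 00110110

Derivation:
Start: bits=00000000
After insert 'cow': sets bits 3 -> bits=00010000
After insert 'hen': sets bits 2 6 -> bits=00110010
After insert 'ant': sets bits 5 6 -> bits=00110110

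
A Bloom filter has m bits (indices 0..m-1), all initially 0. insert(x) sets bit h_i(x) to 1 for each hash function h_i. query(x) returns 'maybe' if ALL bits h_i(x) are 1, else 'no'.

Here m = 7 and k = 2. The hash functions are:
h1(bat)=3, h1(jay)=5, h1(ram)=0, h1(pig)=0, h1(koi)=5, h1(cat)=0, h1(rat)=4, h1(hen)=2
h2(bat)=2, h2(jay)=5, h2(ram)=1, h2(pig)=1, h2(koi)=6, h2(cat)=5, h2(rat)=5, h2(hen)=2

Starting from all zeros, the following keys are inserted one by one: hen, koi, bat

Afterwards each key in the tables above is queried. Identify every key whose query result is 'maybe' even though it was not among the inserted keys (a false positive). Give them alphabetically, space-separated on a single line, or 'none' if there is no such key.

Start: bits=0000000
After insert 'hen': sets bits 2 -> bits=0010000
After insert 'koi': sets bits 5 6 -> bits=0010011
After insert 'bat': sets bits 2 3 -> bits=0011011
Not inserted: cat jay pig ram rat — query each against bits=0011011:
query cat: checks bit0=0, bit5=1 (has a 0) -> no => not a false positive
query jay: checks bit5=1 (all 1) -> maybe => FALSE POSITIVE
query pig: checks bit0=0, bit1=0 (has a 0) -> no => not a false positive
query ram: checks bit0=0, bit1=0 (has a 0) -> no => not a false positive
query rat: checks bit4=0, bit5=1 (has a 0) -> no => not a false positive
False positives (alphabetical): jay

Answer: jay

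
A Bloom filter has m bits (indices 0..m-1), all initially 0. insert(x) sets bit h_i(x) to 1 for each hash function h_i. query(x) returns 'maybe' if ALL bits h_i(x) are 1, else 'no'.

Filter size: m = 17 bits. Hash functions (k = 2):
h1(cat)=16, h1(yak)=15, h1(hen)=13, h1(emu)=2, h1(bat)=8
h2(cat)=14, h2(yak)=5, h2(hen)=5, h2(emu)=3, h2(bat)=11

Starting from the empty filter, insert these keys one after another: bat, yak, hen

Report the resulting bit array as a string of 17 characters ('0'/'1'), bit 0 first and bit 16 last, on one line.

Start: bits=00000000000000000
After insert 'bat': sets bits 8 11 -> bits=00000000100100000
After insert 'yak': sets bits 5 15 -> bits=00000100100100010
After insert 'hen': sets bits 5 13 -> bits=00000100100101010

Answer: 00000100100101010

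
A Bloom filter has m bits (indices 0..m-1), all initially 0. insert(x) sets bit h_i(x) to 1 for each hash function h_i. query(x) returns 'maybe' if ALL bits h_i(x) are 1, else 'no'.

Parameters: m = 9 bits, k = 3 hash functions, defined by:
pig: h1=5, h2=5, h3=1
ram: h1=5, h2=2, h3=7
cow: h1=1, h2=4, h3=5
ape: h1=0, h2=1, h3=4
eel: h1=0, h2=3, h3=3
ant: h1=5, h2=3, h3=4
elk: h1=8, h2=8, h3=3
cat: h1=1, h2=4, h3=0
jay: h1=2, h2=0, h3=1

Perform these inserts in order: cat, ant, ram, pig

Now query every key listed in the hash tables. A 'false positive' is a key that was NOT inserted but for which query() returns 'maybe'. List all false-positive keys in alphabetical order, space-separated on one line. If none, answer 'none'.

Answer: ape cow eel jay

Derivation:
Start: bits=000000000
After insert 'cat': sets bits 0 1 4 -> bits=110010000
After insert 'ant': sets bits 3 4 5 -> bits=110111000
After insert 'ram': sets bits 2 5 7 -> bits=111111010
After insert 'pig': sets bits 1 5 -> bits=111111010
Not inserted: ape cow eel elk jay — query each against bits=111111010:
query ape: checks bit0=1, bit1=1, bit4=1 (all 1) -> maybe => FALSE POSITIVE
query cow: checks bit1=1, bit4=1, bit5=1 (all 1) -> maybe => FALSE POSITIVE
query eel: checks bit0=1, bit3=1 (all 1) -> maybe => FALSE POSITIVE
query elk: checks bit3=1, bit8=0 (has a 0) -> no => not a false positive
query jay: checks bit0=1, bit1=1, bit2=1 (all 1) -> maybe => FALSE POSITIVE
False positives (alphabetical): ape cow eel jay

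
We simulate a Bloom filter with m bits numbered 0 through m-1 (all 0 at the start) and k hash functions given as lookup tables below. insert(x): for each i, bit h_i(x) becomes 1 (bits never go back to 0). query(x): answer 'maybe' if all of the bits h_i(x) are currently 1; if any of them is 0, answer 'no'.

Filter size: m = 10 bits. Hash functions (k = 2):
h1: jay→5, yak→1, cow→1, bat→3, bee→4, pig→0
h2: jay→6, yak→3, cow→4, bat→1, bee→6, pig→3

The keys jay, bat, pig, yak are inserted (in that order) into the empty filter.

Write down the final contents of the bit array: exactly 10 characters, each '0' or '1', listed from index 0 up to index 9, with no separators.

Answer: 1101011000

Derivation:
Start: bits=0000000000
After insert 'jay': sets bits 5 6 -> bits=0000011000
After insert 'bat': sets bits 1 3 -> bits=0101011000
After insert 'pig': sets bits 0 3 -> bits=1101011000
After insert 'yak': sets bits 1 3 -> bits=1101011000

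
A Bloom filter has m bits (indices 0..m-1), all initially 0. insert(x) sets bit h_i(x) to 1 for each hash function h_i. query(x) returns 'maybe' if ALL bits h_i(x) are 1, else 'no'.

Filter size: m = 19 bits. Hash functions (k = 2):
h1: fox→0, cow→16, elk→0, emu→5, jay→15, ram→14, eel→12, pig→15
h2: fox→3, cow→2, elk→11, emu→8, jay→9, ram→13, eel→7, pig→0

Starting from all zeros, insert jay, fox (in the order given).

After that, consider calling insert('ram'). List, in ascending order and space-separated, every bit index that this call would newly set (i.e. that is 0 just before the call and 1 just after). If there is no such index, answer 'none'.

Answer: 13 14

Derivation:
Start: bits=0000000000000000000
After insert 'jay': sets bits 9 15 -> bits=0000000001000001000
After insert 'fox': sets bits 0 3 -> bits=1001000001000001000
insert 'ram' would touch bits 13 14; currently bit13=0, bit14=0
Bits that are 0 among those (would change 0->1): 13 14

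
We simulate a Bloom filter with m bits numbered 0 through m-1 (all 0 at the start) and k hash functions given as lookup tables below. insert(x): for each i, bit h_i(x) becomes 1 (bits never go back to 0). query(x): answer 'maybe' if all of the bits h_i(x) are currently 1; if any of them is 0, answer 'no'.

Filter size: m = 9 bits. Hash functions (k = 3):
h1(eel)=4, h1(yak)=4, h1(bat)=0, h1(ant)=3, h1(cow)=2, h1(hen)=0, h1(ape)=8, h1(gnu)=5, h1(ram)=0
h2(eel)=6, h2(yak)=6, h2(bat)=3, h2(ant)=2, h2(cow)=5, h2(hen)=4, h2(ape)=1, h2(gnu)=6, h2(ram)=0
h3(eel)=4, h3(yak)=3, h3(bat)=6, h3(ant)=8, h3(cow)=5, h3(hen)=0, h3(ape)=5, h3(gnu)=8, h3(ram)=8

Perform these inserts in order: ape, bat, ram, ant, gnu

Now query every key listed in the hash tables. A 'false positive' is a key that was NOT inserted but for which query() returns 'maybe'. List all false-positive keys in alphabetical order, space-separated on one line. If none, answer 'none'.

Answer: cow

Derivation:
Start: bits=000000000
After insert 'ape': sets bits 1 5 8 -> bits=010001001
After insert 'bat': sets bits 0 3 6 -> bits=110101101
After insert 'ram': sets bits 0 8 -> bits=110101101
After insert 'ant': sets bits 2 3 8 -> bits=111101101
After insert 'gnu': sets bits 5 6 8 -> bits=111101101
Not inserted: cow eel hen yak — query each against bits=111101101:
query cow: checks bit2=1, bit5=1 (all 1) -> maybe => FALSE POSITIVE
query eel: checks bit4=0, bit6=1 (has a 0) -> no => not a false positive
query hen: checks bit0=1, bit4=0 (has a 0) -> no => not a false positive
query yak: checks bit3=1, bit4=0, bit6=1 (has a 0) -> no => not a false positive
False positives (alphabetical): cow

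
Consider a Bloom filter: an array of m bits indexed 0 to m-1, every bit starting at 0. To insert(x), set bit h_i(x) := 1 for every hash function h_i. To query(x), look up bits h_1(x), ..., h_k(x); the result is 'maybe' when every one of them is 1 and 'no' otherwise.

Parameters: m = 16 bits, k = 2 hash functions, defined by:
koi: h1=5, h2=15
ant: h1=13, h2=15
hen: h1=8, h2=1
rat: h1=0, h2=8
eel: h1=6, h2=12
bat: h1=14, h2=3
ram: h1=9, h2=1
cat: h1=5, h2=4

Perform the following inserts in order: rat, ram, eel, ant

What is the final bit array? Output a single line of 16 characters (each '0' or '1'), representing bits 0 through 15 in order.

Answer: 1100001011001101

Derivation:
Start: bits=0000000000000000
After insert 'rat': sets bits 0 8 -> bits=1000000010000000
After insert 'ram': sets bits 1 9 -> bits=1100000011000000
After insert 'eel': sets bits 6 12 -> bits=1100001011001000
After insert 'ant': sets bits 13 15 -> bits=1100001011001101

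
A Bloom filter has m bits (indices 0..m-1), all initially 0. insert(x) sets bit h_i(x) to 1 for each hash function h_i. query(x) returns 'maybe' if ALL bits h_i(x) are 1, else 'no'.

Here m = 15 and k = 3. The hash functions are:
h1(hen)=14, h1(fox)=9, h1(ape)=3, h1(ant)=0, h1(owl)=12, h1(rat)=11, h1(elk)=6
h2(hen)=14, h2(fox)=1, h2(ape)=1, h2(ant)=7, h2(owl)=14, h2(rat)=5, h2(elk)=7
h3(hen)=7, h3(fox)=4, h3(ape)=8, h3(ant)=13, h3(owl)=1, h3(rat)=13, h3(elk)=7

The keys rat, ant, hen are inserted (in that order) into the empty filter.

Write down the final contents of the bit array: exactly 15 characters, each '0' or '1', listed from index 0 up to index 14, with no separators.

Start: bits=000000000000000
After insert 'rat': sets bits 5 11 13 -> bits=000001000001010
After insert 'ant': sets bits 0 7 13 -> bits=100001010001010
After insert 'hen': sets bits 7 14 -> bits=100001010001011

Answer: 100001010001011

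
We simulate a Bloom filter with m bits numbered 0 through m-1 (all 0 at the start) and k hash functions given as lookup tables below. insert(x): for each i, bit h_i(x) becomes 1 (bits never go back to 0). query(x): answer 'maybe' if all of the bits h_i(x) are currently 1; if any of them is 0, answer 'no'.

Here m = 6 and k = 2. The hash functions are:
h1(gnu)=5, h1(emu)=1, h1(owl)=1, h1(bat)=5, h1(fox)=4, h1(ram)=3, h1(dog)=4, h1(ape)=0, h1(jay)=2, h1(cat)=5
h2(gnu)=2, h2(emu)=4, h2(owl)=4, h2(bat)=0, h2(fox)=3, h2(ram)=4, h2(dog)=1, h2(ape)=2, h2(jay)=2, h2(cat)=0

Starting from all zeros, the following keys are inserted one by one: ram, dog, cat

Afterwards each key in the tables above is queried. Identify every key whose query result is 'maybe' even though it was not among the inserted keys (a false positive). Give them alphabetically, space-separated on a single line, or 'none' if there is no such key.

Start: bits=000000
After insert 'ram': sets bits 3 4 -> bits=000110
After insert 'dog': sets bits 1 4 -> bits=010110
After insert 'cat': sets bits 0 5 -> bits=110111
Not inserted: ape bat emu fox gnu jay owl — query each against bits=110111:
query ape: checks bit0=1, bit2=0 (has a 0) -> no => not a false positive
query bat: checks bit0=1, bit5=1 (all 1) -> maybe => FALSE POSITIVE
query emu: checks bit1=1, bit4=1 (all 1) -> maybe => FALSE POSITIVE
query fox: checks bit3=1, bit4=1 (all 1) -> maybe => FALSE POSITIVE
query gnu: checks bit2=0, bit5=1 (has a 0) -> no => not a false positive
query jay: checks bit2=0 (has a 0) -> no => not a false positive
query owl: checks bit1=1, bit4=1 (all 1) -> maybe => FALSE POSITIVE
False positives (alphabetical): bat emu fox owl

Answer: bat emu fox owl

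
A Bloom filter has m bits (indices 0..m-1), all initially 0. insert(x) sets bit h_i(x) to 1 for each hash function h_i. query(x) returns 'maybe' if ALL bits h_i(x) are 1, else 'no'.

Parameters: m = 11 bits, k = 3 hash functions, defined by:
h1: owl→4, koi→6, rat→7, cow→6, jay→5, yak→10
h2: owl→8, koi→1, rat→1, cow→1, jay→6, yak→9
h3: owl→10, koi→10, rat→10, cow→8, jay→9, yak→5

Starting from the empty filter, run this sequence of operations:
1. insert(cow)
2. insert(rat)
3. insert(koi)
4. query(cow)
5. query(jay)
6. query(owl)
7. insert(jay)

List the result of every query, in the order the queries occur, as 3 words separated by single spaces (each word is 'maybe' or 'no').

Answer: maybe no no

Derivation:
Start: bits=00000000000
Op 1: insert cow -> sets bits 1 6 8 -> bits=01000010100
Op 2: insert rat -> sets bits 1 7 10 -> bits=01000011101
Op 3: insert koi -> sets bits 1 6 10 -> bits=01000011101
Op 4: query cow -> checks bit1=1, bit6=1, bit8=1 (all 1) -> maybe
Op 5: query jay -> checks bit5=0, bit6=1, bit9=0 (has a 0) -> no
Op 6: query owl -> checks bit4=0, bit8=1, bit10=1 (has a 0) -> no
Op 7: insert jay -> sets bits 5 6 9 -> bits=01000111111
Query results in order: maybe no no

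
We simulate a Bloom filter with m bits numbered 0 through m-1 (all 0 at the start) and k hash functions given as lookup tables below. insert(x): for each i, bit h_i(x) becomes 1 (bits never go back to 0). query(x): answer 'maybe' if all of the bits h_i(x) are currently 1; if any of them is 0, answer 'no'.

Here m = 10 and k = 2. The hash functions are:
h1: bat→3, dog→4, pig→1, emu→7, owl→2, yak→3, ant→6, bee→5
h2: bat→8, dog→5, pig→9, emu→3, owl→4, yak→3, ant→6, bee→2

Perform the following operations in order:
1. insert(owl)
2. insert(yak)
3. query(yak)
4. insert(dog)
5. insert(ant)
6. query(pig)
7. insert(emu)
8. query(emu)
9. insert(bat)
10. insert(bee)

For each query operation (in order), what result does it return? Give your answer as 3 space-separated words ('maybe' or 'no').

Answer: maybe no maybe

Derivation:
Start: bits=0000000000
Op 1: insert owl -> sets bits 2 4 -> bits=0010100000
Op 2: insert yak -> sets bits 3 -> bits=0011100000
Op 3: query yak -> checks bit3=1 (all 1) -> maybe
Op 4: insert dog -> sets bits 4 5 -> bits=0011110000
Op 5: insert ant -> sets bits 6 -> bits=0011111000
Op 6: query pig -> checks bit1=0, bit9=0 (has a 0) -> no
Op 7: insert emu -> sets bits 3 7 -> bits=0011111100
Op 8: query emu -> checks bit3=1, bit7=1 (all 1) -> maybe
Op 9: insert bat -> sets bits 3 8 -> bits=0011111110
Op 10: insert bee -> sets bits 2 5 -> bits=0011111110
Query results in order: maybe no maybe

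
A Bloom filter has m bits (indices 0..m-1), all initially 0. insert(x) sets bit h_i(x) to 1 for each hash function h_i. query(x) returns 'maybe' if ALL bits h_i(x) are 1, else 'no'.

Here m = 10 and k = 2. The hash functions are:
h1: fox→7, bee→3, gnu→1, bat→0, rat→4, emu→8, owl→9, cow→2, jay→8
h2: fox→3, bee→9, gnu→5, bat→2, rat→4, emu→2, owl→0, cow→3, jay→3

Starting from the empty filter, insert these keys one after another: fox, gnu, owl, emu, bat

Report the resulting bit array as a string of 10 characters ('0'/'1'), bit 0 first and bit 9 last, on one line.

Start: bits=0000000000
After insert 'fox': sets bits 3 7 -> bits=0001000100
After insert 'gnu': sets bits 1 5 -> bits=0101010100
After insert 'owl': sets bits 0 9 -> bits=1101010101
After insert 'emu': sets bits 2 8 -> bits=1111010111
After insert 'bat': sets bits 0 2 -> bits=1111010111

Answer: 1111010111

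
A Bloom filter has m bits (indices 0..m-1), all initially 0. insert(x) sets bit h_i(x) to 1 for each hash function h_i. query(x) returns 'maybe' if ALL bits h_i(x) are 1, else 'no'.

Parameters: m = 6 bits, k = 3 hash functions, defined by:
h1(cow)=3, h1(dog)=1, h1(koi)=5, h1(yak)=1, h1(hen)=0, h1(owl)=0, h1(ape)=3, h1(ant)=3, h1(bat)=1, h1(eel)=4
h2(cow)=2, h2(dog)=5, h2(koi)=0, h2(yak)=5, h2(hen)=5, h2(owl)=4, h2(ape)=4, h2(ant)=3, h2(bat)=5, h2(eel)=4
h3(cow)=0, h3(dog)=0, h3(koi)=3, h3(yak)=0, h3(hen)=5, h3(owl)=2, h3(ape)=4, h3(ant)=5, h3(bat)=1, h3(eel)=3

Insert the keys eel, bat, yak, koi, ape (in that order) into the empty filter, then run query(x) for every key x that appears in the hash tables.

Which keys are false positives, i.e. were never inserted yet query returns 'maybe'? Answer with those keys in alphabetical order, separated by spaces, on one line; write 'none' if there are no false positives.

Start: bits=000000
After insert 'eel': sets bits 3 4 -> bits=000110
After insert 'bat': sets bits 1 5 -> bits=010111
After insert 'yak': sets bits 0 1 5 -> bits=110111
After insert 'koi': sets bits 0 3 5 -> bits=110111
After insert 'ape': sets bits 3 4 -> bits=110111
Not inserted: ant cow dog hen owl — query each against bits=110111:
query ant: checks bit3=1, bit5=1 (all 1) -> maybe => FALSE POSITIVE
query cow: checks bit0=1, bit2=0, bit3=1 (has a 0) -> no => not a false positive
query dog: checks bit0=1, bit1=1, bit5=1 (all 1) -> maybe => FALSE POSITIVE
query hen: checks bit0=1, bit5=1 (all 1) -> maybe => FALSE POSITIVE
query owl: checks bit0=1, bit2=0, bit4=1 (has a 0) -> no => not a false positive
False positives (alphabetical): ant dog hen

Answer: ant dog hen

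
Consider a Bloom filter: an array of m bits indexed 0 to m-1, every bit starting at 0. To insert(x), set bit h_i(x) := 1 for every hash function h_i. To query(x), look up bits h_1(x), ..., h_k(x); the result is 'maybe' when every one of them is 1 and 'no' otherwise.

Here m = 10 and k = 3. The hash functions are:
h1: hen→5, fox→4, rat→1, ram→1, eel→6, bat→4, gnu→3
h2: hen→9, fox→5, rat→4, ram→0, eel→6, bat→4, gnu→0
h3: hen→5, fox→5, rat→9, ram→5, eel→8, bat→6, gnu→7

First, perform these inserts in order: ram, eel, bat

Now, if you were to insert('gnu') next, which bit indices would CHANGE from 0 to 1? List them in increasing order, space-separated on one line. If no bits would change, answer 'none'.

Start: bits=0000000000
After insert 'ram': sets bits 0 1 5 -> bits=1100010000
After insert 'eel': sets bits 6 8 -> bits=1100011010
After insert 'bat': sets bits 4 6 -> bits=1100111010
insert 'gnu' would touch bits 0 3 7; currently bit0=1, bit3=0, bit7=0
Bits that are 0 among those (would change 0->1): 3 7

Answer: 3 7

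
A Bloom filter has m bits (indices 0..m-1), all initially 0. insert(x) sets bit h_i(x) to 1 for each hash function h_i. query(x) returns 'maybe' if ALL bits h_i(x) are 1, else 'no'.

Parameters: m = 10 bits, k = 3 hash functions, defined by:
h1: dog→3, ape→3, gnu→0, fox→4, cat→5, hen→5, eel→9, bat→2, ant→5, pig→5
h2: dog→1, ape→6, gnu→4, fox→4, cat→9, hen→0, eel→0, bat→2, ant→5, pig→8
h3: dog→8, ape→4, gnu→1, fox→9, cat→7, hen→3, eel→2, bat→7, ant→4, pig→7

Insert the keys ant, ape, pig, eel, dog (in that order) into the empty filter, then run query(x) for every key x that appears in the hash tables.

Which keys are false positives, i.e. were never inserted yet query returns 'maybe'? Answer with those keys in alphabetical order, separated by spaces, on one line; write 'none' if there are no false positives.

Answer: bat cat fox gnu hen

Derivation:
Start: bits=0000000000
After insert 'ant': sets bits 4 5 -> bits=0000110000
After insert 'ape': sets bits 3 4 6 -> bits=0001111000
After insert 'pig': sets bits 5 7 8 -> bits=0001111110
After insert 'eel': sets bits 0 2 9 -> bits=1011111111
After insert 'dog': sets bits 1 3 8 -> bits=1111111111
Not inserted: bat cat fox gnu hen — query each against bits=1111111111:
query bat: checks bit2=1, bit7=1 (all 1) -> maybe => FALSE POSITIVE
query cat: checks bit5=1, bit7=1, bit9=1 (all 1) -> maybe => FALSE POSITIVE
query fox: checks bit4=1, bit9=1 (all 1) -> maybe => FALSE POSITIVE
query gnu: checks bit0=1, bit1=1, bit4=1 (all 1) -> maybe => FALSE POSITIVE
query hen: checks bit0=1, bit3=1, bit5=1 (all 1) -> maybe => FALSE POSITIVE
False positives (alphabetical): bat cat fox gnu hen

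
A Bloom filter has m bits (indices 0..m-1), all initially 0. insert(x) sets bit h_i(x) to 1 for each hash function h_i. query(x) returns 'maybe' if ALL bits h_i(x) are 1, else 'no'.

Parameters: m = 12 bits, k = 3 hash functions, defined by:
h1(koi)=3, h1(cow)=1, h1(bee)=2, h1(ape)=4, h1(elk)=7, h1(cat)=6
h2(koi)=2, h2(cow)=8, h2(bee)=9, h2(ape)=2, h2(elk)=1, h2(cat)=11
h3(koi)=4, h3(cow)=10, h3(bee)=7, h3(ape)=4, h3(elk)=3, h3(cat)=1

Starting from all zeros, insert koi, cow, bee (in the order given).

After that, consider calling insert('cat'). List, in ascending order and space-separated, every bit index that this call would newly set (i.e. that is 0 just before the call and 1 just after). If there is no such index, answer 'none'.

Start: bits=000000000000
After insert 'koi': sets bits 2 3 4 -> bits=001110000000
After insert 'cow': sets bits 1 8 10 -> bits=011110001010
After insert 'bee': sets bits 2 7 9 -> bits=011110011110
insert 'cat' would touch bits 1 6 11; currently bit1=1, bit6=0, bit11=0
Bits that are 0 among those (would change 0->1): 6 11

Answer: 6 11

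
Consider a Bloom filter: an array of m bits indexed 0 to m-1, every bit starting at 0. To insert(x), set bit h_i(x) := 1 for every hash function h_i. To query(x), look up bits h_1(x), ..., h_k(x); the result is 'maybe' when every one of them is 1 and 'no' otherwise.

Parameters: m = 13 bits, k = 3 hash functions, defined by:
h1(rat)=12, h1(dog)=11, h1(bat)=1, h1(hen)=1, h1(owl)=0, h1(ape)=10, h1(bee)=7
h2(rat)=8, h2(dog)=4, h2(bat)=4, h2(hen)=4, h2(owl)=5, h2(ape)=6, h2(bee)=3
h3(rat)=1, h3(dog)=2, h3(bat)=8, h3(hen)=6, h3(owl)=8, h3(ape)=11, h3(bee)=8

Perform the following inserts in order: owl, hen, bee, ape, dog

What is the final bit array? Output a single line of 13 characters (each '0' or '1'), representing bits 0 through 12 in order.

Answer: 1111111110110

Derivation:
Start: bits=0000000000000
After insert 'owl': sets bits 0 5 8 -> bits=1000010010000
After insert 'hen': sets bits 1 4 6 -> bits=1100111010000
After insert 'bee': sets bits 3 7 8 -> bits=1101111110000
After insert 'ape': sets bits 6 10 11 -> bits=1101111110110
After insert 'dog': sets bits 2 4 11 -> bits=1111111110110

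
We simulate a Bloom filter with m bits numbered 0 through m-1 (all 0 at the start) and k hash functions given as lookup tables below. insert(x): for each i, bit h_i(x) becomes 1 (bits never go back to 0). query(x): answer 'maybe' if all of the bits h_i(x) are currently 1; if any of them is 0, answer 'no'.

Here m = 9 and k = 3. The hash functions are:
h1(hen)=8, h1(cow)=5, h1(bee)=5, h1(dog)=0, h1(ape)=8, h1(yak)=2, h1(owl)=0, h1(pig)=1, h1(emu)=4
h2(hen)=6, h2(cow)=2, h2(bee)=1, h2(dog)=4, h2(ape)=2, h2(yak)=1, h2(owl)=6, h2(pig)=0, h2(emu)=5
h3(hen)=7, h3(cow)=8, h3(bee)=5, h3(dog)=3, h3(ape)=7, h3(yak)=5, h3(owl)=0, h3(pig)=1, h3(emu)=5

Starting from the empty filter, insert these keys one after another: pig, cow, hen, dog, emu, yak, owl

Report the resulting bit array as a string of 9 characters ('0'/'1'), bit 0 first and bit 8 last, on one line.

Answer: 111111111

Derivation:
Start: bits=000000000
After insert 'pig': sets bits 0 1 -> bits=110000000
After insert 'cow': sets bits 2 5 8 -> bits=111001001
After insert 'hen': sets bits 6 7 8 -> bits=111001111
After insert 'dog': sets bits 0 3 4 -> bits=111111111
After insert 'emu': sets bits 4 5 -> bits=111111111
After insert 'yak': sets bits 1 2 5 -> bits=111111111
After insert 'owl': sets bits 0 6 -> bits=111111111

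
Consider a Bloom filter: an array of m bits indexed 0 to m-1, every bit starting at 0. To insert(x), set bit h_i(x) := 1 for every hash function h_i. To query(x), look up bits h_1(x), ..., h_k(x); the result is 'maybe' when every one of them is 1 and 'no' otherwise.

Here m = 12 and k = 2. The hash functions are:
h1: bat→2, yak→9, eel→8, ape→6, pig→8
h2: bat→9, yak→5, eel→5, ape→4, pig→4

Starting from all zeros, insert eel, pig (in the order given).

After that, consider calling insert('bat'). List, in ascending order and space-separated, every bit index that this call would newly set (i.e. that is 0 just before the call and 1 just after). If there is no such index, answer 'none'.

Start: bits=000000000000
After insert 'eel': sets bits 5 8 -> bits=000001001000
After insert 'pig': sets bits 4 8 -> bits=000011001000
insert 'bat' would touch bits 2 9; currently bit2=0, bit9=0
Bits that are 0 among those (would change 0->1): 2 9

Answer: 2 9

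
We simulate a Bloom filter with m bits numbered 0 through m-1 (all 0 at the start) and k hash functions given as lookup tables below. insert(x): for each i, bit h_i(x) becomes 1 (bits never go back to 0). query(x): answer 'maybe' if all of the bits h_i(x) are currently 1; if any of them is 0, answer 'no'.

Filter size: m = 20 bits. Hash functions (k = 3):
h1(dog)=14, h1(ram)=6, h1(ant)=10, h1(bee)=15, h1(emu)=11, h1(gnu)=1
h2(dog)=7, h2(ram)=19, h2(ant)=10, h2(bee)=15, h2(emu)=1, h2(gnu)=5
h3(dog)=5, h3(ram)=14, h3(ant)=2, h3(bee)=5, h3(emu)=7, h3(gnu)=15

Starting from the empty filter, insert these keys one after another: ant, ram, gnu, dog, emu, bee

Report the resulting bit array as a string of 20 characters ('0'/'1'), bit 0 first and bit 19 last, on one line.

Start: bits=00000000000000000000
After insert 'ant': sets bits 2 10 -> bits=00100000001000000000
After insert 'ram': sets bits 6 14 19 -> bits=00100010001000100001
After insert 'gnu': sets bits 1 5 15 -> bits=01100110001000110001
After insert 'dog': sets bits 5 7 14 -> bits=01100111001000110001
After insert 'emu': sets bits 1 7 11 -> bits=01100111001100110001
After insert 'bee': sets bits 5 15 -> bits=01100111001100110001

Answer: 01100111001100110001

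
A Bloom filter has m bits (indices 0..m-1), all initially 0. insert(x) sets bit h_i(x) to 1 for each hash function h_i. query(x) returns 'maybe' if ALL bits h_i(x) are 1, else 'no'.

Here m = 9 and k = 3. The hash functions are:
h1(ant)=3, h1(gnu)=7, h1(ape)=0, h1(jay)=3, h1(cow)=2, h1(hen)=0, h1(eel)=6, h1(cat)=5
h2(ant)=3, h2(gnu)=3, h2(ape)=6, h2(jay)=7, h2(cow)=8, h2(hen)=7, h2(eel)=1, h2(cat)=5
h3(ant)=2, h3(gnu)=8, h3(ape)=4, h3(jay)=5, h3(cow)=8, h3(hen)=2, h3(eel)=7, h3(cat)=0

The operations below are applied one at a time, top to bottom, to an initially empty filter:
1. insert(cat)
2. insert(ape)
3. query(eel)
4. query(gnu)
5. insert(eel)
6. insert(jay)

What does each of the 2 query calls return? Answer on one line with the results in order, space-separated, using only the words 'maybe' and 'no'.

Answer: no no

Derivation:
Start: bits=000000000
Op 1: insert cat -> sets bits 0 5 -> bits=100001000
Op 2: insert ape -> sets bits 0 4 6 -> bits=100011100
Op 3: query eel -> checks bit1=0, bit6=1, bit7=0 (has a 0) -> no
Op 4: query gnu -> checks bit3=0, bit7=0, bit8=0 (has a 0) -> no
Op 5: insert eel -> sets bits 1 6 7 -> bits=110011110
Op 6: insert jay -> sets bits 3 5 7 -> bits=110111110
Query results in order: no no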